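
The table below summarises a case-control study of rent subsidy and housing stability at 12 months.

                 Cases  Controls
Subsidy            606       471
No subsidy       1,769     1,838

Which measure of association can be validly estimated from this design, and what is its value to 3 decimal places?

1.337

Cells: a = 606, b = 471, c = 1769, d = 1838.
This is a case-control study: participants were sampled on outcome status, so risks in the source population cannot be estimated directly — relative risk is not valid here. The odds ratio is the appropriate measure.
OR = (a·d)/(b·c) = (606 × 1838) / (471 × 1769) = 1113828 / 833199 = 1.33681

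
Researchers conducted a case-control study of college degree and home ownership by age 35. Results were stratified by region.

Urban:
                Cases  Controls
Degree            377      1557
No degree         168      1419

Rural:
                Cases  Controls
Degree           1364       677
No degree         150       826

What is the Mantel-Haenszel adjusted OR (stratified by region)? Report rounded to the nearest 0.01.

OR_MH = Σ(aᵢdᵢ/nᵢ) / Σ(bᵢcᵢ/nᵢ), where nᵢ is the stratum total.
Stratum 1 (Urban): n = 3521; a·d/n = 377·1419/3521 = 151.9350; b·c/n = 1557·168/3521 = 74.2903
Stratum 2 (Rural): n = 3017; a·d/n = 1364·826/3017 = 373.4385; b·c/n = 677·150/3017 = 33.6593
OR_MH = (151.9350 + 373.4385) / (74.2903 + 33.6593) = 525.3735 / 107.9495 = 4.86684

4.87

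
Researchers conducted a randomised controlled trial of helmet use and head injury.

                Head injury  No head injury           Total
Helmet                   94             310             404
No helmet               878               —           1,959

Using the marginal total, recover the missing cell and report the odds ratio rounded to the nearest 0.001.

0.373

The missing cell is in the unexposed row: 1959 − 878 = 1081.
So a = 94, b = 310, c = 878, d = 1081.
OR = (a·d)/(b·c) = (94 × 1081) / (310 × 878) = 101614 / 272180 = 0.37333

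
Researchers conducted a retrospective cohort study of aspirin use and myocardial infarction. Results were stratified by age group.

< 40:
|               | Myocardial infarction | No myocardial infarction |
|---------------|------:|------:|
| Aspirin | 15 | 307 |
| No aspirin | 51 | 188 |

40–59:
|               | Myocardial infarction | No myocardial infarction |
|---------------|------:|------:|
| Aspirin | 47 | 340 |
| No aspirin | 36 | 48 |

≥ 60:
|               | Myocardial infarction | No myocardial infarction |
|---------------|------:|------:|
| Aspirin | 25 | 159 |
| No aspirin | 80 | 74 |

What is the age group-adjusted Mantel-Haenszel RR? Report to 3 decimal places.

0.255

RR_MH = Σ(aᵢ·n₀ᵢ/nᵢ) / Σ(cᵢ·n₁ᵢ/nᵢ), with n₁ᵢ = aᵢ+bᵢ (exposed), n₀ᵢ = cᵢ+dᵢ (unexposed), nᵢ = n₁ᵢ+n₀ᵢ.
Stratum 1 (< 40): n₁ = 322, n₀ = 239, n = 561; a·n₀/n = 15·239/561 = 6.3904; c·n₁/n = 51·322/561 = 29.2727
Stratum 2 (40–59): n₁ = 387, n₀ = 84, n = 471; a·n₀/n = 47·84/471 = 8.3822; c·n₁/n = 36·387/471 = 29.5796
Stratum 3 (≥ 60): n₁ = 184, n₀ = 154, n = 338; a·n₀/n = 25·154/338 = 11.3905; c·n₁/n = 80·184/338 = 43.5503
RR_MH = (6.3904 + 8.3822 + 11.3905) / (29.2727 + 29.5796 + 43.5503) = 26.1631 / 102.4026 = 0.25549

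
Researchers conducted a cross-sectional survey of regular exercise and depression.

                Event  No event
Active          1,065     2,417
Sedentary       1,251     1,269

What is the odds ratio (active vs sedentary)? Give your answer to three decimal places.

0.447

Cells: a = 1065, b = 2417, c = 1251, d = 1269.
OR = (a·d)/(b·c) = (1065 × 1269) / (2417 × 1251) = 1351485 / 3023667 = 0.44697
Exposure is associated with lower odds of depression (OR = 0.45 < 1).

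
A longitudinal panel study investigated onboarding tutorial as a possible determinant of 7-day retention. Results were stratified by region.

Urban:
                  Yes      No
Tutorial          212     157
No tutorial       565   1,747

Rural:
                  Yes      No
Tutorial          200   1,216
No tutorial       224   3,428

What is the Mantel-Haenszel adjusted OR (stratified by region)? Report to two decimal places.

3.15

OR_MH = Σ(aᵢdᵢ/nᵢ) / Σ(bᵢcᵢ/nᵢ), where nᵢ is the stratum total.
Stratum 1 (Urban): n = 2681; a·d/n = 212·1747/2681 = 138.1440; b·c/n = 157·565/2681 = 33.0865
Stratum 2 (Rural): n = 5068; a·d/n = 200·3428/5068 = 135.2802; b·c/n = 1216·224/5068 = 53.7459
OR_MH = (138.1440 + 135.2802) / (33.0865 + 53.7459) = 273.4242 / 86.8324 = 3.14887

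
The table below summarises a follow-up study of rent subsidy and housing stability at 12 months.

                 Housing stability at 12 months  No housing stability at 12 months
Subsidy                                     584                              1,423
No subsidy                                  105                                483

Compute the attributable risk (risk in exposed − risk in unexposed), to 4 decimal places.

0.1124

Cells: a = 584, b = 1423, c = 105, d = 483.
Risk in exposed = 584/2007 = 0.290982; risk in unexposed = 105/588 = 0.178571.
Risk difference = 0.290982 − 0.178571 = 0.112410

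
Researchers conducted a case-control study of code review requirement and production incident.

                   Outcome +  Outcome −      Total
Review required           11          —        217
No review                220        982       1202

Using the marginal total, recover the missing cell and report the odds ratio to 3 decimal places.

0.238

The missing cell is in the exposed row: 217 − 11 = 206.
So a = 11, b = 206, c = 220, d = 982.
OR = (a·d)/(b·c) = (11 × 982) / (206 × 220) = 10802 / 45320 = 0.23835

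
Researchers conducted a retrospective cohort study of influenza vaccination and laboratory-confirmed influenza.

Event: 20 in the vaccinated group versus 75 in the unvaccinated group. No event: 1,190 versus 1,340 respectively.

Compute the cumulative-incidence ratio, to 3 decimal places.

0.312

From the description: a = 20, b = 1190, c = 75, d = 1340.
Risk in exposed = 20/1210 = 0.01653; risk in unexposed = 75/1415 = 0.05300.
RR = 0.01653 / 0.05300 = 0.31185
The risk is 69% lower among the exposed than among the unexposed.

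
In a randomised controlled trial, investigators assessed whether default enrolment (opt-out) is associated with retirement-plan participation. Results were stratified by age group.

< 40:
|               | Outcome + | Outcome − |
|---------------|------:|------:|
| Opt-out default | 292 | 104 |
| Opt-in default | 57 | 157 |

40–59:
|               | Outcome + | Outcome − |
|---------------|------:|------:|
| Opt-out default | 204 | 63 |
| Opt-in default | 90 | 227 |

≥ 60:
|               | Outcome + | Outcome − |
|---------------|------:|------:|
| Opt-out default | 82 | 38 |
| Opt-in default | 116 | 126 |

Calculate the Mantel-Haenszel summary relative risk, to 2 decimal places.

2.30

RR_MH = Σ(aᵢ·n₀ᵢ/nᵢ) / Σ(cᵢ·n₁ᵢ/nᵢ), with n₁ᵢ = aᵢ+bᵢ (exposed), n₀ᵢ = cᵢ+dᵢ (unexposed), nᵢ = n₁ᵢ+n₀ᵢ.
Stratum 1 (< 40): n₁ = 396, n₀ = 214, n = 610; a·n₀/n = 292·214/610 = 102.4393; c·n₁/n = 57·396/610 = 37.0033
Stratum 2 (40–59): n₁ = 267, n₀ = 317, n = 584; a·n₀/n = 204·317/584 = 110.7329; c·n₁/n = 90·267/584 = 41.1473
Stratum 3 (≥ 60): n₁ = 120, n₀ = 242, n = 362; a·n₀/n = 82·242/362 = 54.8177; c·n₁/n = 116·120/362 = 38.4530
RR_MH = (102.4393 + 110.7329 + 54.8177) / (37.0033 + 41.1473 + 38.4530) = 267.9899 / 116.6036 = 2.29830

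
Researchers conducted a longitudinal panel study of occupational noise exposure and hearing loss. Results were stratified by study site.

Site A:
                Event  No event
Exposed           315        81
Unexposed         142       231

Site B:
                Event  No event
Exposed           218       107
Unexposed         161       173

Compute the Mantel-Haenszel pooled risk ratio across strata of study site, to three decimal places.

RR_MH = Σ(aᵢ·n₀ᵢ/nᵢ) / Σ(cᵢ·n₁ᵢ/nᵢ), with n₁ᵢ = aᵢ+bᵢ (exposed), n₀ᵢ = cᵢ+dᵢ (unexposed), nᵢ = n₁ᵢ+n₀ᵢ.
Stratum 1 (Site A): n₁ = 396, n₀ = 373, n = 769; a·n₀/n = 315·373/769 = 152.7893; c·n₁/n = 142·396/769 = 73.1235
Stratum 2 (Site B): n₁ = 325, n₀ = 334, n = 659; a·n₀/n = 218·334/659 = 110.4886; c·n₁/n = 161·325/659 = 79.4006
RR_MH = (152.7893 + 110.4886) / (73.1235 + 79.4006) = 263.2780 / 152.5241 = 1.72614

1.726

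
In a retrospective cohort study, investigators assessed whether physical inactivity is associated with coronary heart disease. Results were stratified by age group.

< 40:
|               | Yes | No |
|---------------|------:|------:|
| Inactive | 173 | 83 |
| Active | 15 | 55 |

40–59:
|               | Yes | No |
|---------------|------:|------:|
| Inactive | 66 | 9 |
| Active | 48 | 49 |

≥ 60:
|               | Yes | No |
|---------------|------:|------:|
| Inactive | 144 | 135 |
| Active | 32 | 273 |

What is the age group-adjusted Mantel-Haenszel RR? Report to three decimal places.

3.116

RR_MH = Σ(aᵢ·n₀ᵢ/nᵢ) / Σ(cᵢ·n₁ᵢ/nᵢ), with n₁ᵢ = aᵢ+bᵢ (exposed), n₀ᵢ = cᵢ+dᵢ (unexposed), nᵢ = n₁ᵢ+n₀ᵢ.
Stratum 1 (< 40): n₁ = 256, n₀ = 70, n = 326; a·n₀/n = 173·70/326 = 37.1472; c·n₁/n = 15·256/326 = 11.7791
Stratum 2 (40–59): n₁ = 75, n₀ = 97, n = 172; a·n₀/n = 66·97/172 = 37.2209; c·n₁/n = 48·75/172 = 20.9302
Stratum 3 (≥ 60): n₁ = 279, n₀ = 305, n = 584; a·n₀/n = 144·305/584 = 75.2055; c·n₁/n = 32·279/584 = 15.2877
RR_MH = (37.1472 + 37.2209 + 75.2055) / (11.7791 + 20.9302 + 15.2877) = 149.5736 / 47.9970 = 3.11631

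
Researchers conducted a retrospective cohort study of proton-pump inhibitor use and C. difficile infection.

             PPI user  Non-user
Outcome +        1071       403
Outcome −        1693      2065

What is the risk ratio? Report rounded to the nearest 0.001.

2.373

Reading the table with exposure as columns: a = 1071 (PPI user, case), b = 1693 (PPI user, non-case), c = 403 (Non-user, case), d = 2065.
Risk in exposed = 1071/2764 = 0.38748; risk in unexposed = 403/2468 = 0.16329.
RR = 0.38748 / 0.16329 = 2.37297
The risk among the exposed is 2.37 times that among the unexposed.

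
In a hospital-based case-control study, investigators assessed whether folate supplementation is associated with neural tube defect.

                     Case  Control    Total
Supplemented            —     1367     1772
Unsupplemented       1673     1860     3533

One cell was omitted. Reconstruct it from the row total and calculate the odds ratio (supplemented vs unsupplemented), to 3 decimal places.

0.329

The missing cell is in the exposed row: 1772 − 1367 = 405.
So a = 405, b = 1367, c = 1673, d = 1860.
OR = (a·d)/(b·c) = (405 × 1860) / (1367 × 1673) = 753300 / 2286991 = 0.32938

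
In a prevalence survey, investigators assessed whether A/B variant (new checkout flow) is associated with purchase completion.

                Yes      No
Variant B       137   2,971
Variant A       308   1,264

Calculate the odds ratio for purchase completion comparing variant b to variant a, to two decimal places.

Cells: a = 137, b = 2971, c = 308, d = 1264.
OR = (a·d)/(b·c) = (137 × 1264) / (2971 × 308) = 173168 / 915068 = 0.18924
Exposure is associated with lower odds of purchase completion (OR = 0.19 < 1).

0.19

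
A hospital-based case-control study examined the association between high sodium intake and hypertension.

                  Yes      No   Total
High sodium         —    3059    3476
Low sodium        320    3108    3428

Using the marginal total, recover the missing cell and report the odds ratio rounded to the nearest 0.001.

The missing cell is in the exposed row: 3476 − 3059 = 417.
So a = 417, b = 3059, c = 320, d = 3108.
OR = (a·d)/(b·c) = (417 × 3108) / (3059 × 320) = 1296036 / 978880 = 1.32400

1.324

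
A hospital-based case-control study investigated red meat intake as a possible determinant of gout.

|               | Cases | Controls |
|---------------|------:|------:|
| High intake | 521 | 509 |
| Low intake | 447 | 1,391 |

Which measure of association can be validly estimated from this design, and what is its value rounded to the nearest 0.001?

3.185

Cells: a = 521, b = 509, c = 447, d = 1391.
This is a hospital-based case-control study: participants were sampled on outcome status, so risks in the source population cannot be estimated directly — relative risk is not valid here. The odds ratio is the appropriate measure.
OR = (a·d)/(b·c) = (521 × 1391) / (509 × 447) = 724711 / 227523 = 3.18522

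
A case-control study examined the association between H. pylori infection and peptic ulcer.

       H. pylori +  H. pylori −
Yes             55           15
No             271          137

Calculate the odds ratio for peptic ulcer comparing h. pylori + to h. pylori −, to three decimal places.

1.854

Reading the table with exposure as columns: a = 55 (H. pylori +, case), b = 271 (H. pylori +, non-case), c = 15 (H. pylori −, case), d = 137.
OR = (a·d)/(b·c) = (55 × 137) / (271 × 15) = 7535 / 4065 = 1.85363
The odds of peptic ulcer are about 1.85 times as high in the h. pylori + group.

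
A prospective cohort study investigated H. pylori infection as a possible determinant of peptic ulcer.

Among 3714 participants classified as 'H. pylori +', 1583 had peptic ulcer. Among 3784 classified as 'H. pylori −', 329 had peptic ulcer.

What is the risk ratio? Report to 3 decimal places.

From the description: a = 1583, b = 2131, c = 329, d = 3455.
Risk in exposed = 1583/3714 = 0.42623; risk in unexposed = 329/3784 = 0.08695.
RR = 0.42623 / 0.08695 = 4.90224
The risk among the exposed is 4.90 times that among the unexposed.

4.902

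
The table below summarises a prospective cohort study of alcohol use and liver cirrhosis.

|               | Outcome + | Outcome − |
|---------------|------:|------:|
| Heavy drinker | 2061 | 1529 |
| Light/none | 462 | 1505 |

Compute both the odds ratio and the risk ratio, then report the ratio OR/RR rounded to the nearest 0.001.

1.796

Cells: a = 2061, b = 1529, c = 462, d = 1505.
OR = (2061·1505)/(1529·462) = 3101805/706398 = 4.39102
Risk in exposed = 2061/3590 = 0.57409; risk in unexposed = 462/1967 = 0.23488; RR = 2.44425
OR/RR = 4.39102 / 2.44425 = 1.79647
The outcome is not rare, so the OR lies further from 1 than the RR.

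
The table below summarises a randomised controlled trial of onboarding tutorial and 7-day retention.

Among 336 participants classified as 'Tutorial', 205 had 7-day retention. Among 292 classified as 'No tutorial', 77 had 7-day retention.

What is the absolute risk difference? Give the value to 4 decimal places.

From the description: a = 205, b = 131, c = 77, d = 215.
Risk in exposed = 205/336 = 0.610119; risk in unexposed = 77/292 = 0.263699.
Risk difference = 0.610119 − 0.263699 = 0.346420

0.3464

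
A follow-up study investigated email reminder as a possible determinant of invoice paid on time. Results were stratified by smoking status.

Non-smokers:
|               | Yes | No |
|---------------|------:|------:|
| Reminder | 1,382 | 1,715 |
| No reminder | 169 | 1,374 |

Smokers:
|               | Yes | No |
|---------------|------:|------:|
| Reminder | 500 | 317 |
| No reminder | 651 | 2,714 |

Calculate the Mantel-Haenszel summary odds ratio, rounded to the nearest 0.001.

6.562

OR_MH = Σ(aᵢdᵢ/nᵢ) / Σ(bᵢcᵢ/nᵢ), where nᵢ is the stratum total.
Stratum 1 (Non-smokers): n = 4640; a·d/n = 1382·1374/4640 = 409.2388; b·c/n = 1715·169/4640 = 62.4644
Stratum 2 (Smokers): n = 4182; a·d/n = 500·2714/4182 = 324.4859; b·c/n = 317·651/4182 = 49.3465
OR_MH = (409.2388 + 324.4859) / (62.4644 + 49.3465) = 733.7247 / 111.8109 = 6.56219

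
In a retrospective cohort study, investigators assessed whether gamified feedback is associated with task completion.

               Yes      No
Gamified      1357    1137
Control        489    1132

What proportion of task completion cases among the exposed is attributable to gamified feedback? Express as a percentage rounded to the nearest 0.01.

Cells: a = 1357, b = 1137, c = 489, d = 1132.
Risk in exposed = 1357/2494 = 0.54411; risk in unexposed = 489/1621 = 0.30167.
RR = 0.54411/0.30167 = 1.80367
AR% = (RR − 1)/RR × 100 = (1.80367 − 1)/1.80367 × 100 = 44.5575%

44.56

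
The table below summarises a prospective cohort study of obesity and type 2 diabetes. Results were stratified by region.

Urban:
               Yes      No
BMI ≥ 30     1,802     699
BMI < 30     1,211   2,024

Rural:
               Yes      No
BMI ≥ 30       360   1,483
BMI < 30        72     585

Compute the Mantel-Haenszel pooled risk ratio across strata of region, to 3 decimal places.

1.912

RR_MH = Σ(aᵢ·n₀ᵢ/nᵢ) / Σ(cᵢ·n₁ᵢ/nᵢ), with n₁ᵢ = aᵢ+bᵢ (exposed), n₀ᵢ = cᵢ+dᵢ (unexposed), nᵢ = n₁ᵢ+n₀ᵢ.
Stratum 1 (Urban): n₁ = 2501, n₀ = 3235, n = 5736; a·n₀/n = 1802·3235/5736 = 1016.2953; c·n₁/n = 1211·2501/5736 = 528.0180
Stratum 2 (Rural): n₁ = 1843, n₀ = 657, n = 2500; a·n₀/n = 360·657/2500 = 94.6080; c·n₁/n = 72·1843/2500 = 53.0784
RR_MH = (1016.2953 + 94.6080) / (528.0180 + 53.0784) = 1110.9033 / 581.0964 = 1.91174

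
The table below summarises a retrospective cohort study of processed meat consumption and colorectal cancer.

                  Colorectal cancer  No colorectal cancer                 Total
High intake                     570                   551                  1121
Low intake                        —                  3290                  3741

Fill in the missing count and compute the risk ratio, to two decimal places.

The missing cell is in the unexposed row: 3741 − 3290 = 451.
So a = 570, b = 551, c = 451, d = 3290.
RR = [a/(a+b)] / [c/(c+d)] = (570/1121) / (451/3741) = 0.50847/0.12056 = 4.21775

4.22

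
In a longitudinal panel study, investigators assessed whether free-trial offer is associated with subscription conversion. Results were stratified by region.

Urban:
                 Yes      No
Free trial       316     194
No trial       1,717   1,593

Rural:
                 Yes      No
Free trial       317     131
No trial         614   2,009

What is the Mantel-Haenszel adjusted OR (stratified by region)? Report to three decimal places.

2.991

OR_MH = Σ(aᵢdᵢ/nᵢ) / Σ(bᵢcᵢ/nᵢ), where nᵢ is the stratum total.
Stratum 1 (Urban): n = 3820; a·d/n = 316·1593/3820 = 131.7770; b·c/n = 194·1717/3820 = 87.1984
Stratum 2 (Rural): n = 3071; a·d/n = 317·2009/3071 = 207.3764; b·c/n = 131·614/3071 = 26.1915
OR_MH = (131.7770 + 207.3764) / (87.1984 + 26.1915) = 339.1534 / 113.3899 = 2.99104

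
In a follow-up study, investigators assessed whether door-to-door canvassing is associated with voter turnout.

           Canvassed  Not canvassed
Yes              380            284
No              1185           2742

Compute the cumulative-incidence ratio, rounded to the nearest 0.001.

Reading the table with exposure as columns: a = 380 (Canvassed, case), b = 1185 (Canvassed, non-case), c = 284 (Not canvassed, case), d = 2742.
Risk in exposed = 380/1565 = 0.24281; risk in unexposed = 284/3026 = 0.09385.
RR = 0.24281 / 0.09385 = 2.58714
The risk among the exposed is 2.59 times that among the unexposed.

2.587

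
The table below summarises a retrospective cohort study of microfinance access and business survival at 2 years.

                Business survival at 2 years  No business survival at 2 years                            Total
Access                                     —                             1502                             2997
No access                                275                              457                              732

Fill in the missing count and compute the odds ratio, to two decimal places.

1.65

The missing cell is in the exposed row: 2997 − 1502 = 1495.
So a = 1495, b = 1502, c = 275, d = 457.
OR = (a·d)/(b·c) = (1495 × 457) / (1502 × 275) = 683215 / 413050 = 1.65407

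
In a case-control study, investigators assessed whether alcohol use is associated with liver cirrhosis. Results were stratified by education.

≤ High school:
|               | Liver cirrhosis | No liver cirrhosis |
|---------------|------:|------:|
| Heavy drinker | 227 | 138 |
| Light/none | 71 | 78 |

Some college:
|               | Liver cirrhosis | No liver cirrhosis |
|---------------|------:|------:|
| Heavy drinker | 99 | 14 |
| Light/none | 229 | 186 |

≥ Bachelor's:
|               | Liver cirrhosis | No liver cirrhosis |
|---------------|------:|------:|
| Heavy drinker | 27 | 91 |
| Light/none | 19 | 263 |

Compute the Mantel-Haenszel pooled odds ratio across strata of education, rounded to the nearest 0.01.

2.96

OR_MH = Σ(aᵢdᵢ/nᵢ) / Σ(bᵢcᵢ/nᵢ), where nᵢ is the stratum total.
Stratum 1 (≤ High school): n = 514; a·d/n = 227·78/514 = 34.4475; b·c/n = 138·71/514 = 19.0623
Stratum 2 (Some college): n = 528; a·d/n = 99·186/528 = 34.8750; b·c/n = 14·229/528 = 6.0720
Stratum 3 (≥ Bachelor's): n = 400; a·d/n = 27·263/400 = 17.7525; b·c/n = 91·19/400 = 4.3225
OR_MH = (34.4475 + 34.8750 + 17.7525) / (19.0623 + 6.0720 + 4.3225) = 87.0750 / 29.4567 = 2.95603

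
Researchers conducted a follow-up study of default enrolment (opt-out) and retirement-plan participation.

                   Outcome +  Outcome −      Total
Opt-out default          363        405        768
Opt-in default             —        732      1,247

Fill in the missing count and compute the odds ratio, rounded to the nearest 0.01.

1.27

The missing cell is in the unexposed row: 1247 − 732 = 515.
So a = 363, b = 405, c = 515, d = 732.
OR = (a·d)/(b·c) = (363 × 732) / (405 × 515) = 265716 / 208575 = 1.27396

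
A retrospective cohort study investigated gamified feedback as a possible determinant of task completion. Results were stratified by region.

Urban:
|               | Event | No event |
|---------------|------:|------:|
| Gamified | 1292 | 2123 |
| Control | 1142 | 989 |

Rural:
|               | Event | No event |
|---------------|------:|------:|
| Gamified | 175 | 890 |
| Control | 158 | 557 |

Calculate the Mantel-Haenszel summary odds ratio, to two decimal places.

OR_MH = Σ(aᵢdᵢ/nᵢ) / Σ(bᵢcᵢ/nᵢ), where nᵢ is the stratum total.
Stratum 1 (Urban): n = 5546; a·d/n = 1292·989/5546 = 230.3981; b·c/n = 2123·1142/5546 = 437.1558
Stratum 2 (Rural): n = 1780; a·d/n = 175·557/1780 = 54.7612; b·c/n = 890·158/1780 = 79.0000
OR_MH = (230.3981 + 54.7612) / (437.1558 + 79.0000) = 285.1594 / 516.1558 = 0.55247

0.55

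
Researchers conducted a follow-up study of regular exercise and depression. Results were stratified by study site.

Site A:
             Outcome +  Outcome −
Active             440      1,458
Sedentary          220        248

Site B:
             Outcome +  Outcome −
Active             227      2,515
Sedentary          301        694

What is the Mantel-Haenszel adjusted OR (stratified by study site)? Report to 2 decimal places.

0.26

OR_MH = Σ(aᵢdᵢ/nᵢ) / Σ(bᵢcᵢ/nᵢ), where nᵢ is the stratum total.
Stratum 1 (Site A): n = 2366; a·d/n = 440·248/2366 = 46.1200; b·c/n = 1458·220/2366 = 135.5706
Stratum 2 (Site B): n = 3737; a·d/n = 227·694/3737 = 42.1563; b·c/n = 2515·301/3737 = 202.5729
OR_MH = (46.1200 + 42.1563) / (135.5706 + 202.5729) = 88.2763 / 338.1435 = 0.26106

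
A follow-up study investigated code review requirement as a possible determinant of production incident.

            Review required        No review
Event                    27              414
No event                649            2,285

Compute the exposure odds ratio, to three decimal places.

0.230

Reading the table with exposure as columns: a = 27 (Review required, case), b = 649 (Review required, non-case), c = 414 (No review, case), d = 2285.
OR = (a·d)/(b·c) = (27 × 2285) / (649 × 414) = 61695 / 268686 = 0.22962
Exposure is associated with lower odds of production incident (OR = 0.23 < 1).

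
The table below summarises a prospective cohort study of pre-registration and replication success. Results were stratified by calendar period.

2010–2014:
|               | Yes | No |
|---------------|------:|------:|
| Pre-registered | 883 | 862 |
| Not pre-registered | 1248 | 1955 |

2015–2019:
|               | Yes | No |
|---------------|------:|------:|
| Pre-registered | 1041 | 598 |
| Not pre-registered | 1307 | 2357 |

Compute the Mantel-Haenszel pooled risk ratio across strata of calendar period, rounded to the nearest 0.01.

1.53

RR_MH = Σ(aᵢ·n₀ᵢ/nᵢ) / Σ(cᵢ·n₁ᵢ/nᵢ), with n₁ᵢ = aᵢ+bᵢ (exposed), n₀ᵢ = cᵢ+dᵢ (unexposed), nᵢ = n₁ᵢ+n₀ᵢ.
Stratum 1 (2010–2014): n₁ = 1745, n₀ = 3203, n = 4948; a·n₀/n = 883·3203/4948 = 571.5944; c·n₁/n = 1248·1745/4948 = 440.1293
Stratum 2 (2015–2019): n₁ = 1639, n₀ = 3664, n = 5303; a·n₀/n = 1041·3664/5303 = 719.2578; c·n₁/n = 1307·1639/5303 = 403.9549
RR_MH = (571.5944 + 719.2578) / (440.1293 + 403.9549) = 1290.8522 / 844.0843 = 1.52929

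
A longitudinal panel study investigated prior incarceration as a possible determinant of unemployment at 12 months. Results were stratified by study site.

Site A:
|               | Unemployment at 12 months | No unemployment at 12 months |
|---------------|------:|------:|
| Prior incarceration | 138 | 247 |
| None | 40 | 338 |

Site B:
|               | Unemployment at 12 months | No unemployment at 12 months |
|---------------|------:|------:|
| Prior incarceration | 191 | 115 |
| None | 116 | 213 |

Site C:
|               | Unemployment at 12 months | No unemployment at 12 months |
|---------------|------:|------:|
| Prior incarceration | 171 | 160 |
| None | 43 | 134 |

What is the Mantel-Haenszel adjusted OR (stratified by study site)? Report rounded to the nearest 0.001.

OR_MH = Σ(aᵢdᵢ/nᵢ) / Σ(bᵢcᵢ/nᵢ), where nᵢ is the stratum total.
Stratum 1 (Site A): n = 763; a·d/n = 138·338/763 = 61.1324; b·c/n = 247·40/763 = 12.9489
Stratum 2 (Site B): n = 635; a·d/n = 191·213/635 = 64.0677; b·c/n = 115·116/635 = 21.0079
Stratum 3 (Site C): n = 508; a·d/n = 171·134/508 = 45.1063; b·c/n = 160·43/508 = 13.5433
OR_MH = (61.1324 + 64.0677 + 45.1063) / (12.9489 + 21.0079 + 13.5433) = 170.3064 / 47.5001 = 3.58539

3.585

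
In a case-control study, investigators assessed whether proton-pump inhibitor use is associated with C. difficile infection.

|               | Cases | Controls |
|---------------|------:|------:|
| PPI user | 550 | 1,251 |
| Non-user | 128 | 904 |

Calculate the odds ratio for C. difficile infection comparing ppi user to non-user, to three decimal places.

3.105

Cells: a = 550, b = 1251, c = 128, d = 904.
OR = (a·d)/(b·c) = (550 × 904) / (1251 × 128) = 497200 / 160128 = 3.10502
The odds of C. difficile infection are about 3.11 times as high in the ppi user group.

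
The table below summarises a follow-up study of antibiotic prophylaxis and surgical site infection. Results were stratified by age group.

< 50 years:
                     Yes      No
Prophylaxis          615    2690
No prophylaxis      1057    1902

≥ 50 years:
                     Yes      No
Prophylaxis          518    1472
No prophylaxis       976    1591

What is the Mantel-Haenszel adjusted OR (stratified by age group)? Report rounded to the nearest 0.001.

0.478

OR_MH = Σ(aᵢdᵢ/nᵢ) / Σ(bᵢcᵢ/nᵢ), where nᵢ is the stratum total.
Stratum 1 (< 50 years): n = 6264; a·d/n = 615·1902/6264 = 186.7385; b·c/n = 2690·1057/6264 = 453.9160
Stratum 2 (≥ 50 years): n = 4557; a·d/n = 518·1591/4557 = 180.8510; b·c/n = 1472·976/4557 = 315.2671
OR_MH = (186.7385 + 180.8510) / (453.9160 + 315.2671) = 367.5895 / 769.1831 = 0.47790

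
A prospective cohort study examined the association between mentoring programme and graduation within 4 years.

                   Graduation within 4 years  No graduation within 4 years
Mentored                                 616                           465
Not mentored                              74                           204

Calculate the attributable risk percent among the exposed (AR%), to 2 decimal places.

53.29

Cells: a = 616, b = 465, c = 74, d = 204.
Risk in exposed = 616/1081 = 0.56984; risk in unexposed = 74/278 = 0.26619.
RR = 0.56984/0.26619 = 2.14076
AR% = (RR − 1)/RR × 100 = (2.14076 − 1)/2.14076 × 100 = 53.2876%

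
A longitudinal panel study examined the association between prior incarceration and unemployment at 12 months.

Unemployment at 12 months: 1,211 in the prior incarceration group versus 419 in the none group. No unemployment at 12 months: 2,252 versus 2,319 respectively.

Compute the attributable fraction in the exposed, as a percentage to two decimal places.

56.24

From the description: a = 1211, b = 2252, c = 419, d = 2319.
Risk in exposed = 1211/3463 = 0.34970; risk in unexposed = 419/2738 = 0.15303.
RR = 0.34970/0.15303 = 2.28513
AR% = (RR − 1)/RR × 100 = (2.28513 − 1)/2.28513 × 100 = 56.2388%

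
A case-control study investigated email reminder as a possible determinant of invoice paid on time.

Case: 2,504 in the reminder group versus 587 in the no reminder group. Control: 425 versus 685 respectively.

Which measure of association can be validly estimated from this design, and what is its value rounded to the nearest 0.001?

From the description: a = 2504, b = 425, c = 587, d = 685.
This is a case-control study: participants were sampled on outcome status, so risks in the source population cannot be estimated directly — relative risk is not valid here. The odds ratio is the appropriate measure.
OR = (a·d)/(b·c) = (2504 × 685) / (425 × 587) = 1715240 / 249475 = 6.87540

6.875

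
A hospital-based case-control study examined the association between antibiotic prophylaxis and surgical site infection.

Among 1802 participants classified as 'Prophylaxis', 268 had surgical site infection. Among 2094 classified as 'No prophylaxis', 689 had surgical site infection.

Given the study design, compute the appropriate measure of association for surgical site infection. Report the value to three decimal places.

From the description: a = 268, b = 1534, c = 689, d = 1405.
This is a hospital-based case-control study: participants were sampled on outcome status, so risks in the source population cannot be estimated directly — relative risk is not valid here. The odds ratio is the appropriate measure.
OR = (a·d)/(b·c) = (268 × 1405) / (1534 × 689) = 376540 / 1056926 = 0.35626

0.356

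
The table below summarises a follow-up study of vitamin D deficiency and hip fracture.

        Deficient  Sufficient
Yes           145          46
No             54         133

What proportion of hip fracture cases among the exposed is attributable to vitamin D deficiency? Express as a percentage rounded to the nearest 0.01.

64.73

Reading the table with exposure as columns: a = 145 (Deficient, case), b = 54 (Deficient, non-case), c = 46 (Sufficient, case), d = 133.
Risk in exposed = 145/199 = 0.72864; risk in unexposed = 46/179 = 0.25698.
RR = 0.72864/0.25698 = 2.83537
AR% = (RR − 1)/RR × 100 = (2.83537 − 1)/2.83537 × 100 = 64.7313%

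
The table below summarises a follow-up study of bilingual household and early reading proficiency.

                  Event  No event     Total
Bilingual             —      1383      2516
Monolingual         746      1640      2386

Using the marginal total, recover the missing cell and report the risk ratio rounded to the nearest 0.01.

The missing cell is in the exposed row: 2516 − 1383 = 1133.
So a = 1133, b = 1383, c = 746, d = 1640.
RR = [a/(a+b)] / [c/(c+d)] = (1133/2516) / (746/2386) = 0.45032/0.31266 = 1.44029

1.44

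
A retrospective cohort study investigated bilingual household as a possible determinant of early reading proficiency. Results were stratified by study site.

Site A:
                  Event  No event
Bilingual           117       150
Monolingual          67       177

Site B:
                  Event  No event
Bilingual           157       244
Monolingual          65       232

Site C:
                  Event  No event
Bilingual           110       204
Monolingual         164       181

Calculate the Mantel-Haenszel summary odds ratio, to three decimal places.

1.320

OR_MH = Σ(aᵢdᵢ/nᵢ) / Σ(bᵢcᵢ/nᵢ), where nᵢ is the stratum total.
Stratum 1 (Site A): n = 511; a·d/n = 117·177/511 = 40.5264; b·c/n = 150·67/511 = 19.6673
Stratum 2 (Site B): n = 698; a·d/n = 157·232/698 = 52.1834; b·c/n = 244·65/698 = 22.7221
Stratum 3 (Site C): n = 659; a·d/n = 110·181/659 = 30.2124; b·c/n = 204·164/659 = 50.7678
OR_MH = (40.5264 + 52.1834 + 30.2124) / (19.6673 + 22.7221 + 50.7678) = 122.9222 / 93.1572 = 1.31951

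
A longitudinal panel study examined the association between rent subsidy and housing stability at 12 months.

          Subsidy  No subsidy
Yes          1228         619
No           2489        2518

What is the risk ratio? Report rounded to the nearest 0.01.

1.67

Reading the table with exposure as columns: a = 1228 (Subsidy, case), b = 2489 (Subsidy, non-case), c = 619 (No subsidy, case), d = 2518.
Risk in exposed = 1228/3717 = 0.33037; risk in unexposed = 619/3137 = 0.19732.
RR = 0.33037 / 0.19732 = 1.67429
The risk among the exposed is 1.67 times that among the unexposed.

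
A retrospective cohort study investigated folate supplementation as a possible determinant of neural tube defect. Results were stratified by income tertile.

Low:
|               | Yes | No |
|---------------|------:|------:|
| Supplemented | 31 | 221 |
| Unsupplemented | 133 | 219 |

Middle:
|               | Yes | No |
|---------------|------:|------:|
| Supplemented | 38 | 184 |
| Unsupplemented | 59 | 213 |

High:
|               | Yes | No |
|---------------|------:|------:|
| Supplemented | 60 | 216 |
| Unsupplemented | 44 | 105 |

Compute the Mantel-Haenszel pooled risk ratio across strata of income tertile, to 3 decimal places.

0.543

RR_MH = Σ(aᵢ·n₀ᵢ/nᵢ) / Σ(cᵢ·n₁ᵢ/nᵢ), with n₁ᵢ = aᵢ+bᵢ (exposed), n₀ᵢ = cᵢ+dᵢ (unexposed), nᵢ = n₁ᵢ+n₀ᵢ.
Stratum 1 (Low): n₁ = 252, n₀ = 352, n = 604; a·n₀/n = 31·352/604 = 18.0662; c·n₁/n = 133·252/604 = 55.4901
Stratum 2 (Middle): n₁ = 222, n₀ = 272, n = 494; a·n₀/n = 38·272/494 = 20.9231; c·n₁/n = 59·222/494 = 26.5142
Stratum 3 (High): n₁ = 276, n₀ = 149, n = 425; a·n₀/n = 60·149/425 = 21.0353; c·n₁/n = 44·276/425 = 28.5741
RR_MH = (18.0662 + 20.9231 + 21.0353) / (55.4901 + 26.5142 + 28.5741) = 60.0246 / 110.5784 = 0.54282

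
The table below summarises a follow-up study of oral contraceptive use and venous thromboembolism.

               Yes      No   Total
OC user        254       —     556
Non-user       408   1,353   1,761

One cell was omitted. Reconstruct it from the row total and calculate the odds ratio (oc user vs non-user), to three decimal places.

2.789

The missing cell is in the exposed row: 556 − 254 = 302.
So a = 254, b = 302, c = 408, d = 1353.
OR = (a·d)/(b·c) = (254 × 1353) / (302 × 408) = 343662 / 123216 = 2.78910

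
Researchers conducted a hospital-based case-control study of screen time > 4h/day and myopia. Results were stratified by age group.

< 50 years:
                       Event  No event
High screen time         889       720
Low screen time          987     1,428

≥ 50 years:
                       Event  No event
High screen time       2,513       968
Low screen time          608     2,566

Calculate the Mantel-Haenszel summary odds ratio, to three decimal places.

4.846

OR_MH = Σ(aᵢdᵢ/nᵢ) / Σ(bᵢcᵢ/nᵢ), where nᵢ is the stratum total.
Stratum 1 (< 50 years): n = 4024; a·d/n = 889·1428/4024 = 315.4801; b·c/n = 720·987/4024 = 176.6004
Stratum 2 (≥ 50 years): n = 6655; a·d/n = 2513·2566/6655 = 968.9494; b·c/n = 968·608/6655 = 88.4364
OR_MH = (315.4801 + 968.9494) / (176.6004 + 88.4364) = 1284.4295 / 265.0368 = 4.84623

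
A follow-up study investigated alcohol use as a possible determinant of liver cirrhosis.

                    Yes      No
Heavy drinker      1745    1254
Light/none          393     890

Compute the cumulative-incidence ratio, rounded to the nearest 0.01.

Cells: a = 1745, b = 1254, c = 393, d = 890.
Risk in exposed = 1745/2999 = 0.58186; risk in unexposed = 393/1283 = 0.30631.
RR = 0.58186 / 0.30631 = 1.89956
The risk among the exposed is 1.90 times that among the unexposed.

1.90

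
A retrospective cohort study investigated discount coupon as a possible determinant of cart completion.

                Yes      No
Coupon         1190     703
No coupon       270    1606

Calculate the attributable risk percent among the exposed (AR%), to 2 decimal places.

77.11

Cells: a = 1190, b = 703, c = 270, d = 1606.
Risk in exposed = 1190/1893 = 0.62863; risk in unexposed = 270/1876 = 0.14392.
RR = 0.62863/0.14392 = 4.36783
AR% = (RR − 1)/RR × 100 = (4.36783 − 1)/4.36783 × 100 = 77.1053%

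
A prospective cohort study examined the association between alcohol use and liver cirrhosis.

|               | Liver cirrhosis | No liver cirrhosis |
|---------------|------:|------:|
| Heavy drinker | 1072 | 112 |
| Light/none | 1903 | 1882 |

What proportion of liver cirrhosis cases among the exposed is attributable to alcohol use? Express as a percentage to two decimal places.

Cells: a = 1072, b = 112, c = 1903, d = 1882.
Risk in exposed = 1072/1184 = 0.90541; risk in unexposed = 1903/3785 = 0.50277.
RR = 0.90541/0.50277 = 1.80082
AR% = (RR − 1)/RR × 100 = (1.80082 − 1)/1.80082 × 100 = 44.4697%

44.47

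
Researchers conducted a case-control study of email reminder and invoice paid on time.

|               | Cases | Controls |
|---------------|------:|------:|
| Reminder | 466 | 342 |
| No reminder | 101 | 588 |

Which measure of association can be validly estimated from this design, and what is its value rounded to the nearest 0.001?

7.933

Cells: a = 466, b = 342, c = 101, d = 588.
This is a case-control study: participants were sampled on outcome status, so risks in the source population cannot be estimated directly — relative risk is not valid here. The odds ratio is the appropriate measure.
OR = (a·d)/(b·c) = (466 × 588) / (342 × 101) = 274008 / 34542 = 7.93260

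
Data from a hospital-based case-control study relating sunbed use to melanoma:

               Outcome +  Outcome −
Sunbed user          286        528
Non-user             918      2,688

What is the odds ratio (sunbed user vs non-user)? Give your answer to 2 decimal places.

1.59

Cells: a = 286, b = 528, c = 918, d = 2688.
OR = (a·d)/(b·c) = (286 × 2688) / (528 × 918) = 768768 / 484704 = 1.58606
The odds of melanoma are about 1.59 times as high in the sunbed user group.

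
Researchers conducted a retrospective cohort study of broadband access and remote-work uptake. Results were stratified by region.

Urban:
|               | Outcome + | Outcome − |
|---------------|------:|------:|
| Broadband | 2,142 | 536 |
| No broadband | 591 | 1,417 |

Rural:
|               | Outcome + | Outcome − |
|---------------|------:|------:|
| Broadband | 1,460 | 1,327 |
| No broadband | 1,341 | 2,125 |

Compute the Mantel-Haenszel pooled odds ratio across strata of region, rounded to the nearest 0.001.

OR_MH = Σ(aᵢdᵢ/nᵢ) / Σ(bᵢcᵢ/nᵢ), where nᵢ is the stratum total.
Stratum 1 (Urban): n = 4686; a·d/n = 2142·1417/4686 = 647.7196; b·c/n = 536·591/4686 = 67.6005
Stratum 2 (Rural): n = 6253; a·d/n = 1460·2125/6253 = 496.1618; b·c/n = 1327·1341/6253 = 284.5845
OR_MH = (647.7196 + 496.1618) / (67.6005 + 284.5845) = 1143.8814 / 352.1850 = 3.24796

3.248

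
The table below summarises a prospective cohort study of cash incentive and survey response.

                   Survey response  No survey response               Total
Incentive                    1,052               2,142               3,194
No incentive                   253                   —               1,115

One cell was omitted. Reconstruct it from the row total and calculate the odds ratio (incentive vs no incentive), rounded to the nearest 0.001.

1.673

The missing cell is in the unexposed row: 1115 − 253 = 862.
So a = 1052, b = 2142, c = 253, d = 862.
OR = (a·d)/(b·c) = (1052 × 862) / (2142 × 253) = 906824 / 541926 = 1.67334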